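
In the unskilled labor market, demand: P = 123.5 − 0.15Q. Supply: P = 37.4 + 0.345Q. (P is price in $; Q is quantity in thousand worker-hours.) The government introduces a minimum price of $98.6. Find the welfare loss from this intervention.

Competitive equilibrium: 123.5 − 0.15Q = 37.4 + 0.345Q → Q* = 173.9394, P* = 97.4091.
At the floor P = 98.6, quantity demanded = (123.5 − 98.6)/0.15 = 166.
Sellers' marginal cost at Q' = 166: 37.4 + 0.345·166 = 94.67.
ΔQ = 173.9394 − 166 = 7.9394; wedge = 98.6 − 94.67 = 3.93.
Welfare loss = ½ × 7.9394 × 3.93 = $15.60 thousand.

$15.60 thousand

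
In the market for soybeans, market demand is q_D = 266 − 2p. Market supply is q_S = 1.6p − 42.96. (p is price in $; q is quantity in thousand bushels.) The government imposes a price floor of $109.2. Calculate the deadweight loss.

$1229.67 thousand

In inverse form: demand p = 133 − 0.5q, supply p = 26.85 + 0.625q.
Competitive equilibrium: 133 − 0.5q = 26.85 + 0.625q → q* = 94.3556, p* = 85.8222.
At the floor p = 109.2, quantity demanded = (133 − 109.2)/0.5 = 47.6.
Sellers' marginal cost at q' = 47.6: 26.85 + 0.625·47.6 = 56.6.
Δq = 94.3556 − 47.6 = 46.7556; wedge = 109.2 − 56.6 = 52.6.
Welfare loss = ½ × 46.7556 × 52.6 = $1229.67 thousand.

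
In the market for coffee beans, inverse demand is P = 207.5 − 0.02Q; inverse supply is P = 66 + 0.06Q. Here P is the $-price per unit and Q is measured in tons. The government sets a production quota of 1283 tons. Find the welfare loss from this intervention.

Competitive equilibrium: 207.5 − 0.02Q = 66 + 0.06Q → Q* = 1768.75, P* = 172.125.
At Q = 1283: demand price = 207.5 − 0.02·1283 = 181.84; supply price = 66 + 0.06·1283 = 142.98.
ΔQ = 1768.75 − 1283 = 485.75; wedge = 181.84 − 142.98 = 38.86.
Welfare loss = ½ × 485.75 × 38.86 = $9438.12.

$9438.12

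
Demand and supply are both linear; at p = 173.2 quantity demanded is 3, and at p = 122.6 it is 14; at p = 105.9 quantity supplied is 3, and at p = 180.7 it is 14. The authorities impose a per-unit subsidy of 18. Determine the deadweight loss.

Demand slope = (122.6 − 173.2)/(14 − 3) = −4.6, so p = 187 − 4.6q.
Supply slope = (180.7 − 105.9)/(14 − 3) = 6.8, so p = 85.5 + 6.8q.
Competitive equilibrium: 187 − 4.6q = 85.5 + 6.8q → q* = 8.9035, p* = 146.0439.
The subsidy lowers effective supply by 18: p = 67.5 + 6.8q.
New quantity: 187 − 4.6q = 67.5 + 6.8q → q' = 10.4825.
Overproduction Δq = 10.4825 − 8.9035 = 1.579; wedge = subsidy = 18.
The triangle = ½ × 1.579 × 18 = 14.21.

14.21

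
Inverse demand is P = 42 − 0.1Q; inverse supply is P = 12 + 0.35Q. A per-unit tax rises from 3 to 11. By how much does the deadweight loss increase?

124.44

Competitive equilibrium: 42 − 0.1Q = 12 + 0.35Q → Q* = 66.6667, P* = 35.3333.
For a per-unit tax t: ΔQ = t/0.45, so DWL = ½·t·(t/0.45) = t²/0.9.
At t = 3: DWL = 10. At t = 11: DWL = 134.444.
Increase = 134.444 − 10 = 124.44.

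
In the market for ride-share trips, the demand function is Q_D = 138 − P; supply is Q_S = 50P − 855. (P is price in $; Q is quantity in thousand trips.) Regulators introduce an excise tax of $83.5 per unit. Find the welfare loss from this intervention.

In inverse form: demand P = 138 − Q, supply P = 17.1 + 0.02Q.
Competitive equilibrium: 138 − Q = 17.1 + 0.02Q → Q* = 118.5294, P* = 19.4706.
With the tax, the buyer price exceeds the seller price by 83.5: (138 − Q) − (17.1 + 0.02Q) = 83.5 → Q' = 36.6667.
ΔQ = 118.5294 − 36.6667 = 81.8627; the wedge equals the tax, 83.5.
Welfare loss = ½ × 81.8627 × 83.5 = $3417.77 thousand.

$3417.77 thousand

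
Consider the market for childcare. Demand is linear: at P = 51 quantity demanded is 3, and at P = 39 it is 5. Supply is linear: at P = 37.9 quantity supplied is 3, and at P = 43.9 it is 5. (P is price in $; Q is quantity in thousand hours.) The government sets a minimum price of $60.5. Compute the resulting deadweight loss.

$41.56 thousand

Demand slope = (39 − 51)/(5 − 3) = −6, so P = 69 − 6Q.
Supply slope = (43.9 − 37.9)/(5 − 3) = 3, so P = 28.9 + 3Q.
Competitive equilibrium: 69 − 6Q = 28.9 + 3Q → Q* = 4.4556, P* = 42.2667.
At the floor P = 60.5, quantity demanded = (69 − 60.5)/6 = 1.4167.
Sellers' marginal cost at Q' = 1.4167: 28.9 + 3·1.4167 = 33.1501.
ΔQ = 4.4556 − 1.4167 = 3.0389; wedge = 60.5 − 33.1501 = 27.3499.
Deadweight loss = ½ × 3.0389 × 27.3499 = $41.56 thousand.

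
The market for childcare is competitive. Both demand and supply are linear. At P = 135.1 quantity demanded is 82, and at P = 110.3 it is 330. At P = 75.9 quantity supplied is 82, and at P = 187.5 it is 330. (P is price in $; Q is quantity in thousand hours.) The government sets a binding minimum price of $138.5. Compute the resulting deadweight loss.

Demand slope = (110.3 − 135.1)/(330 − 82) = −0.1, so P = 143.3 − 0.1Q.
Supply slope = (187.5 − 75.9)/(330 − 82) = 0.45, so P = 39 + 0.45Q.
Competitive equilibrium: 143.3 − 0.1Q = 39 + 0.45Q → Q* = 189.6364, P* = 124.3364.
At the floor P = 138.5, quantity demanded = (143.3 − 138.5)/0.1 = 48.
Sellers' marginal cost at Q' = 48: 39 + 0.45·48 = 60.6.
ΔQ = 189.6364 − 48 = 141.6364; wedge = 138.5 − 60.6 = 77.9.
The triangle = ½ × 141.6364 × 77.9 = $5516.74 thousand.

$5516.74 thousand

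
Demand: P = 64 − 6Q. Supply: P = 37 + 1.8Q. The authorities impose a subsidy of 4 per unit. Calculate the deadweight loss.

1.03

Competitive equilibrium: 64 − 6Q = 37 + 1.8Q → Q* = 3.4615, P* = 43.2308.
The subsidy lowers effective supply by 4: P = 33 + 1.8Q.
New quantity: 64 − 6Q = 33 + 1.8Q → Q' = 3.9744.
Overproduction ΔQ = 3.9744 − 3.4615 = 0.5129; wedge = subsidy = 4.
Welfare loss = ½ × 0.5129 × 4 = 1.03.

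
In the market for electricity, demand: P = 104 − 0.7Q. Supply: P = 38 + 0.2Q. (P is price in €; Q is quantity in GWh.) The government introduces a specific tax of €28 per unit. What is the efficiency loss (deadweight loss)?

Competitive equilibrium: 104 − 0.7Q = 38 + 0.2Q → Q* = 73.3333, P* = 52.6667.
With the tax, the buyer price exceeds the seller price by 28: (104 − 0.7Q) − (38 + 0.2Q) = 28 → Q' = 42.2222.
ΔQ = 73.3333 − 42.2222 = 31.1111; the wedge equals the tax, 28.
Deadweight loss = ½ × 31.1111 × 28 = €435.56.

€435.56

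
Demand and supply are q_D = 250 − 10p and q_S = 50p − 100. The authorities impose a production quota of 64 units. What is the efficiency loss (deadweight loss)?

In inverse form: demand p = 25 − 0.1q, supply p = 2 + 0.02q.
Competitive equilibrium: 25 − 0.1q = 2 + 0.02q → q* = 191.6667, p* = 5.8333.
At q = 64: demand price = 25 − 0.1·64 = 18.6; supply price = 2 + 0.02·64 = 3.28.
Δq = 191.6667 − 64 = 127.6667; wedge = 18.6 − 3.28 = 15.32.
DWL = ½ × 127.6667 × 15.32 = 977.93.

977.93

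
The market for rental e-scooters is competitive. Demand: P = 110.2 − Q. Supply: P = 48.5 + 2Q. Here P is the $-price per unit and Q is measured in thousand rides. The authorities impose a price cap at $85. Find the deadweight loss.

Competitive equilibrium: 110.2 − Q = 48.5 + 2Q → Q* = 20.5667, P* = 89.6333.
At the ceiling P = 85, quantity supplied = (85 − 48.5)/2 = 18.25.
Willingness to pay at Q' = 18.25: 110.2 − 1·18.25 = 91.95.
ΔQ = 20.5667 − 18.25 = 2.3167; wedge = 91.95 − 85 = 6.95.
The triangle = ½ × 2.3167 × 6.95 = $8.05 thousand.

$8.05 thousand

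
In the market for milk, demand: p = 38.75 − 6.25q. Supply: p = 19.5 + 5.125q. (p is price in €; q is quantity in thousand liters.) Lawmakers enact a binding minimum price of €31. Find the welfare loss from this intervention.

€1.16 thousand

Competitive equilibrium: 38.75 − 6.25q = 19.5 + 5.125q → q* = 1.6923, p* = 28.1731.
At the floor p = 31, quantity demanded = (38.75 − 31)/6.25 = 1.24.
Sellers' marginal cost at q' = 1.24: 19.5 + 5.125·1.24 = 25.855.
Δq = 1.6923 − 1.24 = 0.4523; wedge = 31 − 25.855 = 5.145.
The triangle = ½ × 0.4523 × 5.145 = €1.16 thousand.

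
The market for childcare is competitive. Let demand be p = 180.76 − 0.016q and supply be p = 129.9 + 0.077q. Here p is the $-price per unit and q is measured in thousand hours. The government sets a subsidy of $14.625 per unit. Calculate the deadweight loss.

Competitive equilibrium: 180.76 − 0.016q = 129.9 + 0.077q → q* = 546.8817, p* = 172.0099.
The subsidy lowers effective supply by 14.625: p = 115.275 + 0.077q.
New quantity: 180.76 − 0.016q = 115.275 + 0.077q → q' = 704.1398.
Overproduction Δq = 704.1398 − 546.8817 = 157.2581; wedge = subsidy = 14.625.
DWL = ½ × 157.2581 × 14.625 = $1149.95 thousand.

$1149.95 thousand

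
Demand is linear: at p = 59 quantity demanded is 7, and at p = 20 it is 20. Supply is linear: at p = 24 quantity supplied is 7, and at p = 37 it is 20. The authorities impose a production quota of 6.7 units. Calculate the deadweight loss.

Demand slope = (20 − 59)/(20 − 7) = −3, so p = 80 − 3q.
Supply slope = (37 − 24)/(20 − 7) = 1, so p = 17 + q.
Competitive equilibrium: 80 − 3q = 17 + q → q* = 15.75, p* = 32.75.
At q = 6.7: demand price = 80 − 3·6.7 = 59.9; supply price = 17 + 1·6.7 = 23.7.
Δq = 15.75 − 6.7 = 9.05; wedge = 59.9 − 23.7 = 36.2.
Deadweight loss = ½ × 9.05 × 36.2 = 163.805.

163.805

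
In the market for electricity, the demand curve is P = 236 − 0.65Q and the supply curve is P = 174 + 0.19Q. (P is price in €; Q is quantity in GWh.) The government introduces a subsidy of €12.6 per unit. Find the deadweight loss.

Competitive equilibrium: 236 − 0.65Q = 174 + 0.19Q → Q* = 73.8095, P* = 188.0238.
The subsidy lowers effective supply by 12.6: P = 161.4 + 0.19Q.
New quantity: 236 − 0.65Q = 161.4 + 0.19Q → Q' = 88.8095.
Overproduction ΔQ = 88.8095 − 73.8095 = 15; wedge = subsidy = 12.6.
The triangle = ½ × 15 × 12.6 = €94.50.

€94.50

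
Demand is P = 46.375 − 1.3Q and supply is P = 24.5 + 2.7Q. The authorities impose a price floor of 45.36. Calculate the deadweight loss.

Competitive equilibrium: 46.375 − 1.3Q = 24.5 + 2.7Q → Q* = 5.4688, P* = 39.2656.
At the floor P = 45.36, quantity demanded = (46.375 − 45.36)/1.3 = 0.7808.
Sellers' marginal cost at Q' = 0.7808: 24.5 + 2.7·0.7808 = 26.6082.
ΔQ = 5.4688 − 0.7808 = 4.688; wedge = 45.36 − 26.6082 = 18.7518.
The triangle = ½ × 4.688 × 18.7518 = 43.95.

43.95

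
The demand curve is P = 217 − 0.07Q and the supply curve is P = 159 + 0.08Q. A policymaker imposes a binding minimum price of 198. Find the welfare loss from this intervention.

Competitive equilibrium: 217 − 0.07Q = 159 + 0.08Q → Q* = 386.6667, P* = 189.9333.
At the floor P = 198, quantity demanded = (217 − 198)/0.07 = 271.4286.
Sellers' marginal cost at Q' = 271.4286: 159 + 0.08·271.4286 = 180.7143.
ΔQ = 386.6667 − 271.4286 = 115.2381; wedge = 198 − 180.7143 = 17.2857.
DWL = ½ × 115.2381 × 17.2857 = 995.99.

995.99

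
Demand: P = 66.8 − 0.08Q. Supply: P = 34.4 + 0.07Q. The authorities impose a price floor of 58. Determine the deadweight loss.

842.70

Competitive equilibrium: 66.8 − 0.08Q = 34.4 + 0.07Q → Q* = 216, P* = 49.52.
At the floor P = 58, quantity demanded = (66.8 − 58)/0.08 = 110.
Sellers' marginal cost at Q' = 110: 34.4 + 0.07·110 = 42.1.
ΔQ = 216 − 110 = 106; wedge = 58 − 42.1 = 15.9.
DWL = ½ × 106 × 15.9 = 842.70.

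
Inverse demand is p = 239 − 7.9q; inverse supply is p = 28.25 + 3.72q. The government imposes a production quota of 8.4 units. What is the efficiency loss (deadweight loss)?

550.82

Competitive equilibrium: 239 − 7.9q = 28.25 + 3.72q → q* = 18.1368, p* = 95.719.
At q = 8.4: demand price = 239 − 7.9·8.4 = 172.64; supply price = 28.25 + 3.72·8.4 = 59.498.
Δq = 18.1368 − 8.4 = 9.7368; wedge = 172.64 − 59.498 = 113.142.
Welfare loss = ½ × 9.7368 × 113.142 = 550.82.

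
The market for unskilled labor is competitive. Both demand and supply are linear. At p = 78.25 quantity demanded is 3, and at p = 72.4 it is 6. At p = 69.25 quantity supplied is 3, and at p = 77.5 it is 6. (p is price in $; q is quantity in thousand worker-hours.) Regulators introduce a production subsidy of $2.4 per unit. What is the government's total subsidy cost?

$13.02 thousand

Demand slope = (72.4 − 78.25)/(6 − 3) = −1.95, so p = 84.1 − 1.95q.
Supply slope = (77.5 − 69.25)/(6 − 3) = 2.75, so p = 61 + 2.75q.
Competitive equilibrium: 84.1 − 1.95q = 61 + 2.75q → q* = 4.9149, p* = 74.516.
The subsidy lowers effective supply by 2.4: p = 58.6 + 2.75q.
New quantity: 84.1 − 1.95q = 58.6 + 2.75q → q' = 5.4255.
Total subsidy cost = 2.4 × 5.4255 = $13.02 thousand.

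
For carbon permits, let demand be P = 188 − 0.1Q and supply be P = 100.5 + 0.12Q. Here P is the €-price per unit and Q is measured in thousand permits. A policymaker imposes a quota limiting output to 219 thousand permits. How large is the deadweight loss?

Competitive equilibrium: 188 − 0.1Q = 100.5 + 0.12Q → Q* = 397.7273, P* = 148.2273.
At Q = 219: demand price = 188 − 0.1·219 = 166.1; supply price = 100.5 + 0.12·219 = 126.78.
ΔQ = 397.7273 − 219 = 178.7273; wedge = 166.1 − 126.78 = 39.32.
DWL = ½ × 178.7273 × 39.32 = €3513.78 thousand.

€3513.78 thousand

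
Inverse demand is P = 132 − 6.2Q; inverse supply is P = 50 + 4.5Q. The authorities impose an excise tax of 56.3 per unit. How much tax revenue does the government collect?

135.23

Competitive equilibrium: 132 − 6.2Q = 50 + 4.5Q → Q* = 7.6636, P* = 84.486.
With the tax, the buyer price exceeds the seller price by 56.3: (132 − 6.2Q) − (50 + 4.5Q) = 56.3 → Q' = 2.4019.
Tax revenue = 56.3 × 2.4019 = 135.23.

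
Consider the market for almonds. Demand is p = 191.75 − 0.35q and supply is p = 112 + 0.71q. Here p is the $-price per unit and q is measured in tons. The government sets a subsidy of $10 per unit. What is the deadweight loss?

$47.17

Competitive equilibrium: 191.75 − 0.35q = 112 + 0.71q → q* = 75.2358, p* = 165.4175.
The subsidy lowers effective supply by 10: p = 102 + 0.71q.
New quantity: 191.75 − 0.35q = 102 + 0.71q → q' = 84.6698.
Overproduction Δq = 84.6698 − 75.2358 = 9.434; wedge = subsidy = 10.
Deadweight loss = ½ × 9.434 × 10 = $47.17.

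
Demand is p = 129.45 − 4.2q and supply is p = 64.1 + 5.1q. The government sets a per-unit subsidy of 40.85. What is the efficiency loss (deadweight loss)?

Competitive equilibrium: 129.45 − 4.2q = 64.1 + 5.1q → q* = 7.0269, p* = 99.9371.
The subsidy lowers effective supply by 40.85: p = 23.25 + 5.1q.
New quantity: 129.45 − 4.2q = 23.25 + 5.1q → q' = 11.4194.
Overproduction Δq = 11.4194 − 7.0269 = 4.3925; wedge = subsidy = 40.85.
DWL = ½ × 4.3925 × 40.85 = 89.72.

89.72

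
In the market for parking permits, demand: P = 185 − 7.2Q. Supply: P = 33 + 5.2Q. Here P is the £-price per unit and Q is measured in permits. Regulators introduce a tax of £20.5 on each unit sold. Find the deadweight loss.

Competitive equilibrium: 185 − 7.2Q = 33 + 5.2Q → Q* = 12.2581, P* = 96.7419.
With the tax, the buyer price exceeds the seller price by 20.5: (185 − 7.2Q) − (33 + 5.2Q) = 20.5 → Q' = 10.6048.
ΔQ = 12.2581 − 10.6048 = 1.6533; the wedge equals the tax, 20.5.
Deadweight loss = ½ × 1.6533 × 20.5 = £16.95.

£16.95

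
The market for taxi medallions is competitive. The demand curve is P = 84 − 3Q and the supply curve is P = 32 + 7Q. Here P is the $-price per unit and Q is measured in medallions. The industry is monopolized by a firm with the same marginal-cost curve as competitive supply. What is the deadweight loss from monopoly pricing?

$7.20

Competitive equilibrium: 84 − 3Q = 32 + 7Q → Q* = 5.2, P* = 68.4.
Marginal revenue: MR = 84 − 6Q. Set MR = MC: 84 − 6Q = 32 + 7Q → Q_m = 4.
Price P_m = 84 − 3·4 = 72; MC(Q_m) = 32 + 7·4 = 60.
Competitive Q* = 5.2, so ΔQ = 1.2; wedge = 72 − 60 = 12.
Welfare loss = ½ × 1.2 × 12 = $7.20.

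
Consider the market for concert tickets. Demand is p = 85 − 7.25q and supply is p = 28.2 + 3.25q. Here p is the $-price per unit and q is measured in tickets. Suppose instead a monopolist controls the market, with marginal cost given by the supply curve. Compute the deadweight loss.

Competitive equilibrium: 85 − 7.25q = 28.2 + 3.25q → q* = 5.4095, p* = 45.781.
Marginal revenue: MR = 85 − 14.5q. Set MR = MC: 85 − 14.5q = 28.2 + 3.25q → q_m = 3.2.
Price p_m = 85 − 7.25·3.2 = 61.8; MC(q_m) = 28.2 + 3.25·3.2 = 38.6.
Competitive q* = 5.4095, so Δq = 2.2095; wedge = 61.8 − 38.6 = 23.2.
Welfare loss = ½ × 2.2095 × 23.2 = $25.63.

$25.63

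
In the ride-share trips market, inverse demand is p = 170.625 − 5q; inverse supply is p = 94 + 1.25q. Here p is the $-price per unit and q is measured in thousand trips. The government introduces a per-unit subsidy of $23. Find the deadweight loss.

Competitive equilibrium: 170.625 − 5q = 94 + 1.25q → q* = 12.26, p* = 109.325.
The subsidy lowers effective supply by 23: p = 71 + 1.25q.
New quantity: 170.625 − 5q = 71 + 1.25q → q' = 15.94.
Overproduction Δq = 15.94 − 12.26 = 3.68; wedge = subsidy = 23.
Deadweight loss = ½ × 3.68 × 23 = $42.32 thousand.

$42.32 thousand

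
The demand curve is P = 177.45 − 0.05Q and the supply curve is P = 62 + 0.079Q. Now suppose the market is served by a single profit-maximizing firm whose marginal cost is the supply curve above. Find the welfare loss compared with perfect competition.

Competitive equilibrium: 177.45 − 0.05Q = 62 + 0.079Q → Q* = 894.9612, P* = 132.7019.
Marginal revenue: MR = 177.45 − 0.1Q. Set MR = MC: 177.45 − 0.1Q = 62 + 0.079Q → Q_m = 644.9721.
Price P_m = 177.45 − 0.05·644.9721 = 145.2014; MC(Q_m) = 62 + 0.079·644.9721 = 112.9528.
Competitive Q* = 894.9612, so ΔQ = 249.9891; wedge = 145.2014 − 112.9528 = 32.2486.
Deadweight loss = ½ × 249.9891 × 32.2486 = 4030.90.

4030.90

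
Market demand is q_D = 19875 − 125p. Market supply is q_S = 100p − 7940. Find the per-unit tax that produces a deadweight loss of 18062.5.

In inverse form: demand p = 159 − 0.008q, supply p = 79.4 + 0.01q.
Competitive equilibrium: 159 − 0.008q = 79.4 + 0.01q → q* = 4422.2222, p* = 123.6222.
A tax t gives Δq = t/0.018 and wedge t, so DWL = t²/0.036.
t²/0.036 = 18062.5 → t² = 650.25 → t = 25.5.

25.5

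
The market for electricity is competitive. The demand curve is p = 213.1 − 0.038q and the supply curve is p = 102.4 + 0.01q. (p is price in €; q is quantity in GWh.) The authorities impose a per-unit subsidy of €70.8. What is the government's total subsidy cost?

€267712.50

Competitive equilibrium: 213.1 − 0.038q = 102.4 + 0.01q → q* = 2306.25, p* = 125.4625.
The subsidy lowers effective supply by 70.8: p = 31.6 + 0.01q.
New quantity: 213.1 − 0.038q = 31.6 + 0.01q → q' = 3781.25.
Total subsidy cost = 70.8 × 3781.25 = €267712.50.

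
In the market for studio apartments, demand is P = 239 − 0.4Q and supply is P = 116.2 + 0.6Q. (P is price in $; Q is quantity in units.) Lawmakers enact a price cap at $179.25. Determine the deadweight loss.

Competitive equilibrium: 239 − 0.4Q = 116.2 + 0.6Q → Q* = 122.8, P* = 189.88.
At the ceiling P = 179.25, quantity supplied = (179.25 − 116.2)/0.6 = 105.0833.
Willingness to pay at Q' = 105.0833: 239 − 0.4·105.0833 = 196.9667.
ΔQ = 122.8 − 105.0833 = 17.7167; wedge = 196.9667 − 179.25 = 17.7167.
Deadweight loss = ½ × 17.7167 × 17.7167 = $156.94.

$156.94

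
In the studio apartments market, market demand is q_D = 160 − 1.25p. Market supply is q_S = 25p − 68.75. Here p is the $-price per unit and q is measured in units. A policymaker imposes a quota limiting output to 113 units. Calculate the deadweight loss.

$547.56

In inverse form: demand p = 128 − 0.8q, supply p = 2.75 + 0.04q.
Competitive equilibrium: 128 − 0.8q = 2.75 + 0.04q → q* = 149.1071, p* = 8.7143.
At q = 113: demand price = 128 − 0.8·113 = 37.6; supply price = 2.75 + 0.04·113 = 7.27.
Δq = 149.1071 − 113 = 36.1071; wedge = 37.6 − 7.27 = 30.33.
DWL = ½ × 36.1071 × 30.33 = $547.56.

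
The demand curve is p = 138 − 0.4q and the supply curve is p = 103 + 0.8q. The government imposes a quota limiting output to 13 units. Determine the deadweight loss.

156.82

Competitive equilibrium: 138 − 0.4q = 103 + 0.8q → q* = 29.1667, p* = 126.3333.
At q = 13: demand price = 138 − 0.4·13 = 132.8; supply price = 103 + 0.8·13 = 113.4.
Δq = 29.1667 − 13 = 16.1667; wedge = 132.8 − 113.4 = 19.4.
Welfare loss = ½ × 16.1667 × 19.4 = 156.82.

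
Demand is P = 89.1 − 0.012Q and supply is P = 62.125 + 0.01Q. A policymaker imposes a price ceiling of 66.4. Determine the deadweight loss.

7016.02

Competitive equilibrium: 89.1 − 0.012Q = 62.125 + 0.01Q → Q* = 1226.1364, P* = 74.3864.
At the ceiling P = 66.4, quantity supplied = (66.4 − 62.125)/0.01 = 427.5.
Willingness to pay at Q' = 427.5: 89.1 − 0.012·427.5 = 83.97.
ΔQ = 1226.1364 − 427.5 = 798.6364; wedge = 83.97 − 66.4 = 17.57.
The triangle = ½ × 798.6364 × 17.57 = 7016.02.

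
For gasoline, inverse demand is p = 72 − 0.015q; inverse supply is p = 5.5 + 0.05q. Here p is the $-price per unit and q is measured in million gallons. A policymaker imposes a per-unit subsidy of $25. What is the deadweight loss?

$4807.69 million

Competitive equilibrium: 72 − 0.015q = 5.5 + 0.05q → q* = 1023.0769, p* = 56.6538.
The subsidy lowers effective supply by 25: p = 0.05q − 19.5.
New quantity: 72 − 0.015q = 0.05q − 19.5 → q' = 1407.6923.
Overproduction Δq = 1407.6923 − 1023.0769 = 384.6154; wedge = subsidy = 25.
Deadweight loss = ½ × 384.6154 × 25 = $4807.69 million.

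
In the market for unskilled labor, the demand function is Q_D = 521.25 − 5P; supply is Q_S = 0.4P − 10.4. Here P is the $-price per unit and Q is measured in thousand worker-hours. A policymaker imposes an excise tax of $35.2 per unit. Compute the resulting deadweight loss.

$229.45 thousand

In inverse form: demand P = 104.25 − 0.2Q, supply P = 26 + 2.5Q.
Competitive equilibrium: 104.25 − 0.2Q = 26 + 2.5Q → Q* = 28.9815, P* = 98.4537.
With the tax, the buyer price exceeds the seller price by 35.2: (104.25 − 0.2Q) − (26 + 2.5Q) = 35.2 → Q' = 15.9444.
ΔQ = 28.9815 − 15.9444 = 13.0371; the wedge equals the tax, 35.2.
Deadweight loss = ½ × 13.0371 × 35.2 = $229.45 thousand.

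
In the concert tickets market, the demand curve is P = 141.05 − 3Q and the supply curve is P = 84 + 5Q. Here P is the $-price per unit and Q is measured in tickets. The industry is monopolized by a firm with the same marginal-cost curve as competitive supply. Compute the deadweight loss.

$15.13

Competitive equilibrium: 141.05 − 3Q = 84 + 5Q → Q* = 7.1313, P* = 119.6563.
Marginal revenue: MR = 141.05 − 6Q. Set MR = MC: 141.05 − 6Q = 84 + 5Q → Q_m = 5.1864.
Price P_m = 141.05 − 3·5.1864 = 125.4908; MC(Q_m) = 84 + 5·5.1864 = 109.932.
Competitive Q* = 7.1313, so ΔQ = 1.9449; wedge = 125.4908 − 109.932 = 15.5588.
Welfare loss = ½ × 1.9449 × 15.5588 = $15.13.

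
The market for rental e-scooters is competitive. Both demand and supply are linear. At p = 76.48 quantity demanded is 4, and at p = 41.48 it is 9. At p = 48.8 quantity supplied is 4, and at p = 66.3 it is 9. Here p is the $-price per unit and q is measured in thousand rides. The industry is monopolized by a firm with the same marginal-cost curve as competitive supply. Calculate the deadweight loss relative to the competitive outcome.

$36.99 thousand

Demand slope = (41.48 − 76.48)/(9 − 4) = −7, so p = 104.48 − 7q.
Supply slope = (66.3 − 48.8)/(9 − 4) = 3.5, so p = 34.8 + 3.5q.
Competitive equilibrium: 104.48 − 7q = 34.8 + 3.5q → q* = 6.6362, p* = 58.0267.
Marginal revenue: MR = 104.48 − 14q. Set MR = MC: 104.48 − 14q = 34.8 + 3.5q → q_m = 3.9817.
Price p_m = 104.48 − 7·3.9817 = 76.6081; MC(q_m) = 34.8 + 3.5·3.9817 = 48.736.
Competitive q* = 6.6362, so Δq = 2.6545; wedge = 76.6081 − 48.736 = 27.8721.
Welfare loss = ½ × 2.6545 × 27.8721 = $36.99 thousand.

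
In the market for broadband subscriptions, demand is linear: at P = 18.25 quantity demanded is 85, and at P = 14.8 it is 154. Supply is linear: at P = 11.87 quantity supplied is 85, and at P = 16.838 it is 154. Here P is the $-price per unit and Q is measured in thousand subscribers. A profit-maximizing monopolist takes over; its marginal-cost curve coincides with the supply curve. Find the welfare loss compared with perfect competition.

Demand slope = (14.8 − 18.25)/(154 − 85) = −0.05, so P = 22.5 − 0.05Q.
Supply slope = (16.838 − 11.87)/(154 − 85) = 0.072, so P = 5.75 + 0.072Q.
Competitive equilibrium: 22.5 − 0.05Q = 5.75 + 0.072Q → Q* = 137.2951, P* = 15.6352.
Marginal revenue: MR = 22.5 − 0.1Q. Set MR = MC: 22.5 − 0.1Q = 5.75 + 0.072Q → Q_m = 97.3837.
Price P_m = 22.5 − 0.05·97.3837 = 17.6308; MC(Q_m) = 5.75 + 0.072·97.3837 = 12.7616.
Competitive Q* = 137.2951, so ΔQ = 39.9114; wedge = 17.6308 − 12.7616 = 4.8692.
The triangle = ½ × 39.9114 × 4.8692 = $97.17 thousand.

$97.17 thousand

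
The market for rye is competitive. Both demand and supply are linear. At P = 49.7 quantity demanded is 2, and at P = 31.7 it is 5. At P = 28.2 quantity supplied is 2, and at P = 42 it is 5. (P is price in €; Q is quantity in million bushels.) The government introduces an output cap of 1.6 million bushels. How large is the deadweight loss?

Demand slope = (31.7 − 49.7)/(5 − 2) = −6, so P = 61.7 − 6Q.
Supply slope = (42 − 28.2)/(5 − 2) = 4.6, so P = 19 + 4.6Q.
Competitive equilibrium: 61.7 − 6Q = 19 + 4.6Q → Q* = 4.0283, P* = 37.5302.
At Q = 1.6: demand price = 61.7 − 6·1.6 = 52.1; supply price = 19 + 4.6·1.6 = 26.36.
ΔQ = 4.0283 − 1.6 = 2.4283; wedge = 52.1 − 26.36 = 25.74.
DWL = ½ × 2.4283 × 25.74 = €31.25 million.

€31.25 million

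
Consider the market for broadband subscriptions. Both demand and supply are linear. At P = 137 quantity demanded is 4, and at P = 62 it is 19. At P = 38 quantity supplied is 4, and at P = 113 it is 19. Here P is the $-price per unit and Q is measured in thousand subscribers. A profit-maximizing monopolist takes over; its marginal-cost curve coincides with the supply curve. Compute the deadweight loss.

Demand slope = (62 − 137)/(19 − 4) = −5, so P = 157 − 5Q.
Supply slope = (113 − 38)/(19 − 4) = 5, so P = 18 + 5Q.
Competitive equilibrium: 157 − 5Q = 18 + 5Q → Q* = 13.9, P* = 87.5.
Marginal revenue: MR = 157 − 10Q. Set MR = MC: 157 − 10Q = 18 + 5Q → Q_m = 9.2667.
Price P_m = 157 − 5·9.2667 = 110.6665; MC(Q_m) = 18 + 5·9.2667 = 64.3335.
Competitive Q* = 13.9, so ΔQ = 4.6333; wedge = 110.6665 − 64.3335 = 46.333.
The triangle = ½ × 4.6333 × 46.333 = $107.34 thousand.

$107.34 thousand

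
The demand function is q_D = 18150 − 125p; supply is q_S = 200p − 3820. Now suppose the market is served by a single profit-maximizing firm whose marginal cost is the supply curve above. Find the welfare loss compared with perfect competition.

88756.10

In inverse form: demand p = 145.2 − 0.008q, supply p = 19.1 + 0.005q.
Competitive equilibrium: 145.2 − 0.008q = 19.1 + 0.005q → q* = 9700, p* = 67.6.
Marginal revenue: MR = 145.2 − 0.016q. Set MR = MC: 145.2 − 0.016q = 19.1 + 0.005q → q_m = 6004.761905.
Price p_m = 145.2 − 0.008·6004.761905 = 97.161905; MC(q_m) = 19.1 + 0.005·6004.761905 = 49.12381.
Competitive q* = 9700, so Δq = 3695.238095; wedge = 97.161905 − 49.12381 = 48.038095.
DWL = ½ × 3695.238095 × 48.038095 = 88756.10.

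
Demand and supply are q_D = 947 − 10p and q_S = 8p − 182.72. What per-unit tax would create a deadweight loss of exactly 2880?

36

In inverse form: demand p = 94.7 − 0.1q, supply p = 22.84 + 0.125q.
Competitive equilibrium: 94.7 − 0.1q = 22.84 + 0.125q → q* = 319.3778, p* = 62.7622.
A tax t gives Δq = t/0.225 and wedge t, so DWL = t²/0.45.
t²/0.45 = 2880 → t² = 1296 → t = 36.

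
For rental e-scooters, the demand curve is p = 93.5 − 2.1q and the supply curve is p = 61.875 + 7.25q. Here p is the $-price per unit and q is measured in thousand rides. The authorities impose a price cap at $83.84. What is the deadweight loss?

Competitive equilibrium: 93.5 − 2.1q = 61.875 + 7.25q → q* = 3.3824, p* = 86.3971.
At the ceiling p = 83.84, quantity supplied = (83.84 − 61.875)/7.25 = 3.0297.
Willingness to pay at q' = 3.0297: 93.5 − 2.1·3.0297 = 87.1376.
Δq = 3.3824 − 3.0297 = 0.3527; wedge = 87.1376 − 83.84 = 3.2976.
Deadweight loss = ½ × 0.3527 × 3.2976 = $0.58 thousand.

$0.58 thousand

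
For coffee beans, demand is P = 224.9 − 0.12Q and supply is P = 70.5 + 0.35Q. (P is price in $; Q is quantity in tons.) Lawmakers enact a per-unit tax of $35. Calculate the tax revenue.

Competitive equilibrium: 224.9 − 0.12Q = 70.5 + 0.35Q → Q* = 328.5106, P* = 185.4787.
With the tax, the buyer price exceeds the seller price by 35: (224.9 − 0.12Q) − (70.5 + 0.35Q) = 35 → Q' = 254.0426.
Tax revenue = 35 × 254.0426 = $8891.49.

$8891.49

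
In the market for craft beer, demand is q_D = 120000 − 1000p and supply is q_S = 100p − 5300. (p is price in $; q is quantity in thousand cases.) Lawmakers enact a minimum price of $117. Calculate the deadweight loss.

In inverse form: demand p = 120 − 0.001q, supply p = 53 + 0.01q.
Competitive equilibrium: 120 − 0.001q = 53 + 0.01q → q* = 6090.9091, p* = 113.9091.
At the floor p = 117, quantity demanded = (120 − 117)/0.001 = 3000.
Sellers' marginal cost at q' = 3000: 53 + 0.01·3000 = 83.
Δq = 6090.9091 − 3000 = 3090.9091; wedge = 117 − 83 = 34.
Deadweight loss = ½ × 3090.9091 × 34 = $52545.45 thousand.

$52545.45 thousand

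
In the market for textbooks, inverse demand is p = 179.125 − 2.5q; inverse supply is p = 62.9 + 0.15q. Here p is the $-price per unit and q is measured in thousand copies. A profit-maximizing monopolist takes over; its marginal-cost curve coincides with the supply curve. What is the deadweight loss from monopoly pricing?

$600.60 thousand

Competitive equilibrium: 179.125 − 2.5q = 62.9 + 0.15q → q* = 43.8585, p* = 69.4788.
Marginal revenue: MR = 179.125 − 5q. Set MR = MC: 179.125 − 5q = 62.9 + 0.15q → q_m = 22.568.
Price p_m = 179.125 − 2.5·22.568 = 122.705; MC(q_m) = 62.9 + 0.15·22.568 = 66.2852.
Competitive q* = 43.8585, so Δq = 21.2905; wedge = 122.705 − 66.2852 = 56.4198.
Welfare loss = ½ × 21.2905 × 56.4198 = $600.60 thousand.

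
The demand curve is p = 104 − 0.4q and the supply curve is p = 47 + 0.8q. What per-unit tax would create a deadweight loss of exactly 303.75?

27

Competitive equilibrium: 104 − 0.4q = 47 + 0.8q → q* = 47.5, p* = 85.
A tax t gives Δq = t/1.2 and wedge t, so DWL = t²/2.4.
t²/2.4 = 303.75 → t² = 729 → t = 27.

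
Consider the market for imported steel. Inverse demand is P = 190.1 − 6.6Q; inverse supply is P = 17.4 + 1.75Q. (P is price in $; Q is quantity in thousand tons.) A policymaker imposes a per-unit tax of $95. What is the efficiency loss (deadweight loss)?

$540.42 thousand

Competitive equilibrium: 190.1 − 6.6Q = 17.4 + 1.75Q → Q* = 20.6826, P* = 53.5946.
With the tax, the buyer price exceeds the seller price by 95: (190.1 − 6.6Q) − (17.4 + 1.75Q) = 95 → Q' = 9.3054.
ΔQ = 20.6826 − 9.3054 = 11.3772; the wedge equals the tax, 95.
Welfare loss = ½ × 11.3772 × 95 = $540.42 thousand.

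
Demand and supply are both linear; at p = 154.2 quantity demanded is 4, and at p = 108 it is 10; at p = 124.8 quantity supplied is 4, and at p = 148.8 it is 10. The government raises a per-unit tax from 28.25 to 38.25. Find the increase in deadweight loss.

Demand slope = (108 − 154.2)/(10 − 4) = −7.7, so p = 185 − 7.7q.
Supply slope = (148.8 − 124.8)/(10 − 4) = 4, so p = 108.8 + 4q.
Competitive equilibrium: 185 − 7.7q = 108.8 + 4q → q* = 6.5128, p* = 134.8513.
For a per-unit tax t: Δq = t/11.7, so DWL = ½·t·(t/11.7) = t²/23.4.
At t = 28.25: DWL = 34.105. At t = 38.25: DWL = 62.524.
Increase = 62.524 − 34.105 = 28.42.

28.42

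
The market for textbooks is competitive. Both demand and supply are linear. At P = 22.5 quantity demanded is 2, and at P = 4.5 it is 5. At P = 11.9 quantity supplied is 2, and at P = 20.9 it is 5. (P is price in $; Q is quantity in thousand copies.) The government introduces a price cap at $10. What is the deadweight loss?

$14.76 thousand

Demand slope = (4.5 − 22.5)/(5 − 2) = −6, so P = 34.5 − 6Q.
Supply slope = (20.9 − 11.9)/(5 − 2) = 3, so P = 5.9 + 3Q.
Competitive equilibrium: 34.5 − 6Q = 5.9 + 3Q → Q* = 3.1778, P* = 15.4333.
At the ceiling P = 10, quantity supplied = (10 − 5.9)/3 = 1.3667.
Willingness to pay at Q' = 1.3667: 34.5 − 6·1.3667 = 26.2998.
ΔQ = 3.1778 − 1.3667 = 1.8111; wedge = 26.2998 − 10 = 16.2998.
DWL = ½ × 1.8111 × 16.2998 = $14.76 thousand.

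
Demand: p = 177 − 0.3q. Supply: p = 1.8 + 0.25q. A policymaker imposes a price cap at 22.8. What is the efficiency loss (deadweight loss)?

Competitive equilibrium: 177 − 0.3q = 1.8 + 0.25q → q* = 318.5455, p* = 81.4364.
At the ceiling p = 22.8, quantity supplied = (22.8 − 1.8)/0.25 = 84.
Willingness to pay at q' = 84: 177 − 0.3·84 = 151.8.
Δq = 318.5455 − 84 = 234.5455; wedge = 151.8 − 22.8 = 129.
Deadweight loss = ½ × 234.5455 × 129 = 15128.18.

15128.18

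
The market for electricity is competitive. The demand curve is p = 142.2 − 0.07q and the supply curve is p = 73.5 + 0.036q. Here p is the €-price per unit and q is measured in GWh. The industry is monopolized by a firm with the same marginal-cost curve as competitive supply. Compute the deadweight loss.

Competitive equilibrium: 142.2 − 0.07q = 73.5 + 0.036q → q* = 648.11321, p* = 96.83208.
Marginal revenue: MR = 142.2 − 0.14q. Set MR = MC: 142.2 − 0.14q = 73.5 + 0.036q → q_m = 390.34091.
Price p_m = 142.2 − 0.07·390.34091 = 114.87614; MC(q_m) = 73.5 + 0.036·390.34091 = 87.55227.
Competitive q* = 648.11321, so Δq = 257.7723; wedge = 114.87614 − 87.55227 = 27.32387.
Welfare loss = ½ × 257.7723 × 27.32387 = €3521.67.

€3521.67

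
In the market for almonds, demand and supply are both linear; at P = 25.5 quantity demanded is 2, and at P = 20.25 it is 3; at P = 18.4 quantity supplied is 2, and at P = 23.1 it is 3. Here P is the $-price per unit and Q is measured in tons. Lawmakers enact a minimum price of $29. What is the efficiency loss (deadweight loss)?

$9.48

Demand slope = (20.25 − 25.5)/(3 − 2) = −5.25, so P = 36 − 5.25Q.
Supply slope = (23.1 − 18.4)/(3 − 2) = 4.7, so P = 9 + 4.7Q.
Competitive equilibrium: 36 − 5.25Q = 9 + 4.7Q → Q* = 2.7136, P* = 21.7538.
At the floor P = 29, quantity demanded = (36 − 29)/5.25 = 1.3333.
Sellers' marginal cost at Q' = 1.3333: 9 + 4.7·1.3333 = 15.2665.
ΔQ = 2.7136 − 1.3333 = 1.3803; wedge = 29 − 15.2665 = 13.7335.
DWL = ½ × 1.3803 × 13.7335 = $9.48.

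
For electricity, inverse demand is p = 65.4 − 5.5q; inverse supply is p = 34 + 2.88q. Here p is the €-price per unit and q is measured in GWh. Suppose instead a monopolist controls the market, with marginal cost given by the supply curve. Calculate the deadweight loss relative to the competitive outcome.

Competitive equilibrium: 65.4 − 5.5q = 34 + 2.88q → q* = 3.747, p* = 44.7914.
Marginal revenue: MR = 65.4 − 11q. Set MR = MC: 65.4 − 11q = 34 + 2.88q → q_m = 2.2622.
Price p_m = 65.4 − 5.5·2.2622 = 52.9579; MC(q_m) = 34 + 2.88·2.2622 = 40.5151.
Competitive q* = 3.747, so Δq = 1.4848; wedge = 52.9579 − 40.5151 = 12.4428.
Deadweight loss = ½ × 1.4848 × 12.4428 = €9.24.

€9.24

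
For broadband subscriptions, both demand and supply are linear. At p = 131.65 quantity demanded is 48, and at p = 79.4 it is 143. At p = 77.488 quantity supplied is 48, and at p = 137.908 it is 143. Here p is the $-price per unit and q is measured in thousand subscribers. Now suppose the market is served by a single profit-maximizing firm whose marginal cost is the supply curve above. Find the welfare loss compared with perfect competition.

$522.23 thousand

Demand slope = (79.4 − 131.65)/(143 − 48) = −0.55, so p = 158.05 − 0.55q.
Supply slope = (137.908 − 77.488)/(143 − 48) = 0.636, so p = 46.96 + 0.636q.
Competitive equilibrium: 158.05 − 0.55q = 46.96 + 0.636q → q* = 93.6678, p* = 106.5327.
Marginal revenue: MR = 158.05 − 1.1q. Set MR = MC: 158.05 − 1.1q = 46.96 + 0.636q → q_m = 63.9919.
Price p_m = 158.05 − 0.55·63.9919 = 122.8545; MC(q_m) = 46.96 + 0.636·63.9919 = 87.6588.
Competitive q* = 93.6678, so Δq = 29.6759; wedge = 122.8545 − 87.6588 = 35.1957.
Welfare loss = ½ × 29.6759 × 35.1957 = $522.23 thousand.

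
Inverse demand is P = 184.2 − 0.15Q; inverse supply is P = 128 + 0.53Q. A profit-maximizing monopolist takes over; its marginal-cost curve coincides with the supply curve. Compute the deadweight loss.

75.85

Competitive equilibrium: 184.2 − 0.15Q = 128 + 0.53Q → Q* = 82.6471, P* = 171.8029.
Marginal revenue: MR = 184.2 − 0.3Q. Set MR = MC: 184.2 − 0.3Q = 128 + 0.53Q → Q_m = 67.7108.
Price P_m = 184.2 − 0.15·67.7108 = 174.0434; MC(Q_m) = 128 + 0.53·67.7108 = 163.8867.
Competitive Q* = 82.6471, so ΔQ = 14.9363; wedge = 174.0434 − 163.8867 = 10.1567.
Deadweight loss = ½ × 14.9363 × 10.1567 = 75.85.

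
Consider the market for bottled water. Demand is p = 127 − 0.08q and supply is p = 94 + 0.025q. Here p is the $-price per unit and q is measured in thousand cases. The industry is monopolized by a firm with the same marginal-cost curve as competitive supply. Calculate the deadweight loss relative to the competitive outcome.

$969.72 thousand

Competitive equilibrium: 127 − 0.08q = 94 + 0.025q → q* = 314.28571, p* = 101.85714.
Marginal revenue: MR = 127 − 0.16q. Set MR = MC: 127 − 0.16q = 94 + 0.025q → q_m = 178.37838.
Price p_m = 127 − 0.08·178.37838 = 112.72973; MC(q_m) = 94 + 0.025·178.37838 = 98.45946.
Competitive q* = 314.28571, so Δq = 135.90733; wedge = 112.72973 − 98.45946 = 14.27027.
Welfare loss = ½ × 135.90733 × 14.27027 = $969.72 thousand.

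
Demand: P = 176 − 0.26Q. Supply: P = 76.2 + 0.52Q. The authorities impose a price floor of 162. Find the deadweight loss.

Competitive equilibrium: 176 − 0.26Q = 76.2 + 0.52Q → Q* = 127.9487, P* = 142.7333.
At the floor P = 162, quantity demanded = (176 − 162)/0.26 = 53.8462.
Sellers' marginal cost at Q' = 53.8462: 76.2 + 0.52·53.8462 = 104.2.
ΔQ = 127.9487 − 53.8462 = 74.1025; wedge = 162 − 104.2 = 57.8.
The triangle = ½ × 74.1025 × 57.8 = 2141.56.

2141.56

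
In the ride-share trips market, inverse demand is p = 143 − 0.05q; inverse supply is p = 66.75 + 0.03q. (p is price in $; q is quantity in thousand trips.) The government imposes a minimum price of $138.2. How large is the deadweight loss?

Competitive equilibrium: 143 − 0.05q = 66.75 + 0.03q → q* = 953.125, p* = 95.3438.
At the floor p = 138.2, quantity demanded = (143 − 138.2)/0.05 = 96.
Sellers' marginal cost at q' = 96: 66.75 + 0.03·96 = 69.63.
Δq = 953.125 − 96 = 857.125; wedge = 138.2 − 69.63 = 68.57.
DWL = ½ × 857.125 × 68.57 = $29386.53 thousand.

$29386.53 thousand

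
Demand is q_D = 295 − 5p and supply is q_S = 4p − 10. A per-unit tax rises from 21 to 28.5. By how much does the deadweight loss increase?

In inverse form: demand p = 59 − 0.2q, supply p = 2.5 + 0.25q.
Competitive equilibrium: 59 − 0.2q = 2.5 + 0.25q → q* = 125.5556, p* = 33.8889.
For a per-unit tax t: Δq = t/0.45, so DWL = ½·t·(t/0.45) = t²/0.9.
At t = 21: DWL = 490. At t = 28.5: DWL = 902.5.
Increase = 902.5 − 490 = 412.50.

412.50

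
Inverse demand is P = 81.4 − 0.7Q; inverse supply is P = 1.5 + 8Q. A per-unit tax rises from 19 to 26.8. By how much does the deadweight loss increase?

Competitive equilibrium: 81.4 − 0.7Q = 1.5 + 8Q → Q* = 9.1839, P* = 74.9713.
For a per-unit tax t: ΔQ = t/8.7, so DWL = ½·t·(t/8.7) = t²/17.4.
At t = 19: DWL = 20.747. At t = 26.8: DWL = 41.278.
Increase = 41.278 − 20.747 = 20.53.

20.53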